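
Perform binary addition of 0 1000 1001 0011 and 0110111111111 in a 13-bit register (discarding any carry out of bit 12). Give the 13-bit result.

  0100010010011
+ 0110111111111
= 1011010010010

1011010010010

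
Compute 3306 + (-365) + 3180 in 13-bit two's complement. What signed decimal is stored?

-2071

3306 + (-365) = 2941 (0101101111101)
2941 + 3180 = 6121 → wraps to -2071 (1011111101001)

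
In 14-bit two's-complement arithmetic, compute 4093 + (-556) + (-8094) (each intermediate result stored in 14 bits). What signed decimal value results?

4093 + (-556) = 3537 (00110111010001)
3537 + (-8094) = -4557 (10111000110011)

-4557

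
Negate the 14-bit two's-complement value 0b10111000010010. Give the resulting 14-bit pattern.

Invert: 01000111101101. Add 1: 01000111101110.
Check: 10111000010010 = -4590, 01000111101110 = 4590.

01000111101110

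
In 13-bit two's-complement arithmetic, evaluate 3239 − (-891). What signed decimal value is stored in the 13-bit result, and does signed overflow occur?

-4062; overflow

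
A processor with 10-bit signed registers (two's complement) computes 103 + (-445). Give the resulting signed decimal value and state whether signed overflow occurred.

-342; no overflow

103 → 0001100111
-445 → 1001000011
  0001100111
+ 1001000011
= 1010101010
Result 1010101010: MSB = 1 → 682 − 1024 = -342.
Addends have opposite signs, so signed overflow cannot occur.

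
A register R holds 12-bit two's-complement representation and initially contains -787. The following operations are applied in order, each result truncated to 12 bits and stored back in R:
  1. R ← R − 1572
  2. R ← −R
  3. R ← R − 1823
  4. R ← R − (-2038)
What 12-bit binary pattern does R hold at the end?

101000001110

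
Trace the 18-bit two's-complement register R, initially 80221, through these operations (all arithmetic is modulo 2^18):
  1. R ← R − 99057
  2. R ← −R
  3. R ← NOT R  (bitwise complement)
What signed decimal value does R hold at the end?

-18837

Start: R = 80221 = 010011100101011101.
R = 80221 − 99057 = -18836 = 111011011001101100
R = −(-18836) = 18836 = 000100100110010100
R = NOT 000100100110010100 = 111011011001101011 = -18837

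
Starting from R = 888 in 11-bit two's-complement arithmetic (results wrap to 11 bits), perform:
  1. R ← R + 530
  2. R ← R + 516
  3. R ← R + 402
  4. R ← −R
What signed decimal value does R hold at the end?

Start: R = 888 = 01101111000.
R = 888 + 530 = 1418; wraps to -630 = 10110001010
R = -630 + 516 = -114 = 11110001110
R = -114 + 402 = 288 = 00100100000
R = −(288) = -288 = 11011100000

-288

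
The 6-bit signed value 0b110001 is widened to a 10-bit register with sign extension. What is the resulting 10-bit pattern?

1111110001

MSB of 110001 is 1; replicate it into the new high bits.
1111|110001 → 1111110001 (still -15).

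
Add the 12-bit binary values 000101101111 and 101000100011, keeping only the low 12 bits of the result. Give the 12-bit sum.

101110010010

  000101101111
+ 101000100011
= 101110010010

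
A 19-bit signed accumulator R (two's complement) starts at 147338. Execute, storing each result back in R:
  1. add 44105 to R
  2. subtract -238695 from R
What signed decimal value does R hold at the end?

Start: R = 147338 = 0100011111110001010.
R = 147338 + 44105 = 191443 = 0101110101111010011
R = 191443 − (-238695) = 430138; wraps to -94150 = 1101001000000111010

-94150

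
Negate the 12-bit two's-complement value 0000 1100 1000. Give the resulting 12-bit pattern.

Invert: 111100110111. Add 1: 111100111000.
Check: 000011001000 = 200, 111100111000 = -200.

111100111000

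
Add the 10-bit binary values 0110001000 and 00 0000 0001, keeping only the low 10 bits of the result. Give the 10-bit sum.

  0110001000
+ 0000000001
= 0110001001

0110001001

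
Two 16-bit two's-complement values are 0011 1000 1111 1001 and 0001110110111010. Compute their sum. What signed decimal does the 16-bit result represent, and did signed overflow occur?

22195; no overflow

0011 1000 1111 1001 → 0011100011111001 = 14585 (signed)
0001110110111010 = 7610 (signed)
  0011100011111001
+ 0001110110111010
= 0101011010110011
Result 0101011010110011: MSB = 0 → value 22195.
Both addends are non-negative and so is the stored result: no signed overflow.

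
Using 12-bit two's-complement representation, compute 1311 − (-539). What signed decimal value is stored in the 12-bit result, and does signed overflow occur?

1311 → 010100011111
-539 → 110111100101
Subtract via negate-and-add: invert 110111100101 + 1 = 001000011011 (i.e. 539).
  010100011111
+ 001000011011
= 011100111010
Result 011100111010: MSB = 0 → value 1850.
Both addends (after negating the subtrahend) are non-negative and so is the stored result: no signed overflow.

1850; no overflow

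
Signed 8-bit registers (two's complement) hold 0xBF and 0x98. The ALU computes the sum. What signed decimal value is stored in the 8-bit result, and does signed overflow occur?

87; overflow

0xBF = 10111111 = -65 (signed)
0x98 = 10011000 = -104 (signed)
  10111111
+ 10011000
= 01010111  (discard carry-out 1)
Result 01010111: MSB = 0 → value 87.
Both addends are negative but the stored result is non-negative: signed overflow. The true value -65 + (-104) = -169 lies outside [-128, 127].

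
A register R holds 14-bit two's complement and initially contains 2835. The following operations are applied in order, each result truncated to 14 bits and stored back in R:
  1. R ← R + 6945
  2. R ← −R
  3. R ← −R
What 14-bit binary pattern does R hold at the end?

10011000110100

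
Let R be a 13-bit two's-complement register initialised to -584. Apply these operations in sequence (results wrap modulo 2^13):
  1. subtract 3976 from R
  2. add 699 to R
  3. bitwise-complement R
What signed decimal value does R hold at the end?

3860

Start: R = -584 = 1110110111000.
R = -584 − 3976 = -4560; wraps to 3632 = 0111000110000
R = 3632 + 699 = 4331; wraps to -3861 = 1000011101011
R = NOT 1000011101011 = 0111100010100 = 3860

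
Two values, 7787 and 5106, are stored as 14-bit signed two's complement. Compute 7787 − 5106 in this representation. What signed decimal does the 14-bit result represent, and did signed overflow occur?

7787 → 01111001101011
5106 → 01001111110010
Subtract via negate-and-add: invert 01001111110010 + 1 = 10110000001110 (i.e. -5106).
  01111001101011
+ 10110000001110
= 00101001111001  (discard carry-out 1)
Result 00101001111001: MSB = 0 → value 2681.
Addends (after negating the subtrahend) have opposite signs, so signed overflow cannot occur.

2681; no overflow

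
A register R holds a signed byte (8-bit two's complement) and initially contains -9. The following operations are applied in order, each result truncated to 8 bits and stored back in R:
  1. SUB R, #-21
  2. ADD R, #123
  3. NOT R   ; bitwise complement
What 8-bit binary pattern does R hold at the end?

01111000

Start: R = -9 = 11110111.
R = -9 − (-21) = 12 = 00001100
R = 12 + 123 = 135; wraps to -121 = 10000111
R = NOT 10000111 = 01111000 = 120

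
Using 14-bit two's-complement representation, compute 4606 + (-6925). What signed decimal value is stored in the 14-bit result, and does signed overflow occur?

4606 → 01000111111110
-6925 → 10010011110011
  01000111111110
+ 10010011110011
= 11011011110001
Result 11011011110001: MSB = 1 → 14065 − 16384 = -2319.
Addends have opposite signs, so signed overflow cannot occur.

-2319; no overflow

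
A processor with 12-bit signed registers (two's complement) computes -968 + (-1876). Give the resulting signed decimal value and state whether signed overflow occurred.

-968 → 110000111000
-1876 → 100010101100
  110000111000
+ 100010101100
= 010011100100  (discard carry-out 1)
Result 010011100100: MSB = 0 → value 1252.
Both addends are negative but the stored result is non-negative: signed overflow. The true value -968 + (-1876) = -2844 lies outside [-2048, 2047].

1252; overflow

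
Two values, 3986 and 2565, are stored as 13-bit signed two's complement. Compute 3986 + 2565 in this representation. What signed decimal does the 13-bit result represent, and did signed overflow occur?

3986 → 0111110010010
2565 → 0101000000101
  0111110010010
+ 0101000000101
= 1100110010111
Result 1100110010111: MSB = 1 → 6551 − 8192 = -1641.
Both addends are non-negative but the stored result is negative: signed overflow. The true value 3986 + 2565 = 6551 lies outside [-4096, 4095].

-1641; overflow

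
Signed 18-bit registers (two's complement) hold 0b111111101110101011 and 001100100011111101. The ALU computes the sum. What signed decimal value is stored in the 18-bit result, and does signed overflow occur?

50344; no overflow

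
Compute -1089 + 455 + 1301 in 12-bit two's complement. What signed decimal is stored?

-1089 + 455 = -634 (110110000110)
-634 + 1301 = 667 (001010011011)

667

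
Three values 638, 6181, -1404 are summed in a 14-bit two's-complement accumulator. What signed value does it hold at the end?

638 + 6181 = 6819 (01101010100011)
6819 + (-1404) = 5415 (01010100100111)

5415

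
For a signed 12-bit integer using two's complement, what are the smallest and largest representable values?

min = -2048, max = 2047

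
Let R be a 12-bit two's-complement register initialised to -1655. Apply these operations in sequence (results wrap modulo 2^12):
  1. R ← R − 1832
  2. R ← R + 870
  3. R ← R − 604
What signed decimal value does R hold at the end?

875

Start: R = -1655 = 100110001001.
R = -1655 − 1832 = -3487; wraps to 609 = 001001100001
R = 609 + 870 = 1479 = 010111000111
R = 1479 − 604 = 875 = 001101101011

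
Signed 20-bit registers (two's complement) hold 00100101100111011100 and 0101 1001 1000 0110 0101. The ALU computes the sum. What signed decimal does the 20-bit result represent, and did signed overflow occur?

520769; no overflow

00100101100111011100 = 154076 (signed)
0101 1001 1000 0110 0101 → 01011001100001100101 = 366693 (signed)
  00100101100111011100
+ 01011001100001100101
= 01111111001001000001
Result 01111111001001000001: MSB = 0 → value 520769.
Both addends are non-negative and so is the stored result: no signed overflow.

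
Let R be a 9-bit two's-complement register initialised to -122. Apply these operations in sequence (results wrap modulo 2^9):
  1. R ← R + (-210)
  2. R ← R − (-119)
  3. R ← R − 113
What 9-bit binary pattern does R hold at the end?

Start: R = -122 = 110000110.
R = -122 + (-210) = -332; wraps to 180 = 010110100
R = 180 − (-119) = 299; wraps to -213 = 100101011
R = -213 − 113 = -326; wraps to 186 = 010111010

010111010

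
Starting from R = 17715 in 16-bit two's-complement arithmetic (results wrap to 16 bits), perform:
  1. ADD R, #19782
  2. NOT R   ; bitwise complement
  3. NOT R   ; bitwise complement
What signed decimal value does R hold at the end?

Start: R = 17715 = 0100010100110011.
R = 17715 + 19782 = 37497; wraps to -28039 = 1001001001111001
R = NOT 1001001001111001 = 0110110110000110 = 28038
R = NOT 0110110110000110 = 1001001001111001 = -28039

-28039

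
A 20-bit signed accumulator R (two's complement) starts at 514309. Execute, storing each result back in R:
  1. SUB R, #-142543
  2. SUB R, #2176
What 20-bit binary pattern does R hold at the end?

10011111110101010100

Start: R = 514309 = 01111101100100000101.
R = 514309 − (-142543) = 656852; wraps to -391724 = 10100000010111010100
R = -391724 − 2176 = -393900 = 10011111110101010100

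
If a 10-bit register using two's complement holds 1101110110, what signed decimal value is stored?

-138

MSB is 1, so the value is negative.
Unsigned reading: 886. Subtract 2^10 = 1024: 886 − 1024 = -138.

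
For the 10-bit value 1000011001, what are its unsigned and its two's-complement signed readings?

unsigned = 537, signed = -487

Unsigned: 1000011001 = 537.
Signed: MSB=1 → 537 − 1024 = -487.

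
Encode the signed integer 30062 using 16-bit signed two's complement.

30062 is non-negative, so write it directly in 16 bits: 0111010101101110.

0111010101101110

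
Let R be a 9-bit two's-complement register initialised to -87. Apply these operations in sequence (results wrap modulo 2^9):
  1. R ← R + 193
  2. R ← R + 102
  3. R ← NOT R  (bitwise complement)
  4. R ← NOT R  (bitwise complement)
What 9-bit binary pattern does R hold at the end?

Start: R = -87 = 110101001.
R = -87 + 193 = 106 = 001101010
R = 106 + 102 = 208 = 011010000
R = NOT 011010000 = 100101111 = -209
R = NOT 100101111 = 011010000 = 208

011010000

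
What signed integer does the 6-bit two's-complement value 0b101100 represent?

-20

MSB is 1, so the value is negative.
Invert: 010011. Add 1: 010100 = 20. So the value is −20.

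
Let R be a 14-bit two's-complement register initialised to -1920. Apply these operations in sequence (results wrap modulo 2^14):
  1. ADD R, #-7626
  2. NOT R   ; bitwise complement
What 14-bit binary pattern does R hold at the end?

Start: R = -1920 = 11100010000000.
R = -1920 + (-7626) = -9546; wraps to 6838 = 01101010110110
R = NOT 01101010110110 = 10010101001001 = -6839

10010101001001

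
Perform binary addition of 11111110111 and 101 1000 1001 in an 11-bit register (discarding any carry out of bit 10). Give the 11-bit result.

10110000000

  11111110111
+ 10110001001
= 10110000000  (discard carry-out 1)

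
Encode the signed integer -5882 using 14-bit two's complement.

|-5882| = 5882 = 01011011111010 in 14 bits.
Invert the bits: 10100100000101. Add 1: 10100100000110.
Check: 10100100000110 reads as 10502 − 16384 = -5882.

10100100000110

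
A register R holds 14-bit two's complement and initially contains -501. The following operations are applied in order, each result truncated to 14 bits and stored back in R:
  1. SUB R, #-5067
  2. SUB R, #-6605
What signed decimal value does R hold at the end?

-5213

Start: R = -501 = 11111000001011.
R = -501 − (-5067) = 4566 = 01000111010110
R = 4566 − (-6605) = 11171; wraps to -5213 = 10101110100011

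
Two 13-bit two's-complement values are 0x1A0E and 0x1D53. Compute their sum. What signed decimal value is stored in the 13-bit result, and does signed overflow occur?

0x1A0E = 1101000001110 = -1522 (signed)
0x1D53 = 1110101010011 = -685 (signed)
  1101000001110
+ 1110101010011
= 1011101100001  (discard carry-out 1)
Result 1011101100001: MSB = 1 → 5985 − 8192 = -2207.
Both addends are negative and so is the stored result: no signed overflow.

-2207; no overflow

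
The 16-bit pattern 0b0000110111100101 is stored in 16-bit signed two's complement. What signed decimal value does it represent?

3557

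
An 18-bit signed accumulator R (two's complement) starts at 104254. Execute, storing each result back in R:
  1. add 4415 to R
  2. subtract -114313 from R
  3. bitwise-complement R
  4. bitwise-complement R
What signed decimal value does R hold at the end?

-39162

Start: R = 104254 = 011001011100111110.
R = 104254 + 4415 = 108669 = 011010100001111101
R = 108669 − (-114313) = 222982; wraps to -39162 = 110110011100000110
R = NOT 110110011100000110 = 001001100011111001 = 39161
R = NOT 001001100011111001 = 110110011100000110 = -39162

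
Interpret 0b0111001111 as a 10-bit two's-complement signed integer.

MSB is 0, so the value is non-negative: 0111001111 = 463.

463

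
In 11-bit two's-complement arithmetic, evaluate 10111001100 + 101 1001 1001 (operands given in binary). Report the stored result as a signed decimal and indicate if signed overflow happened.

10111001100 = -564 (signed)
101 1001 1001 → 10110011001 = -615 (signed)
  10111001100
+ 10110011001
= 01101100101  (discard carry-out 1)
Result 01101100101: MSB = 0 → value 869.
Both addends are negative but the stored result is non-negative: signed overflow. The true value -564 + (-615) = -1179 lies outside [-1024, 1023].

869; overflow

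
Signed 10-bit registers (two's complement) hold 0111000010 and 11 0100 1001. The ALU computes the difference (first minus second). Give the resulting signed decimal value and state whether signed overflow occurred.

0111000010 = 450 (signed)
11 0100 1001 → 1101001001 = -183 (signed)
Subtract via negate-and-add: invert 1101001001 + 1 = 0010110111 (i.e. 183).
  0111000010
+ 0010110111
= 1001111001
Result 1001111001: MSB = 1 → 633 − 1024 = -391.
Both addends (after negating the subtrahend) are non-negative but the stored result is negative: signed overflow. The true value 450 − (-183) = 633 lies outside [-512, 511].

-391; overflow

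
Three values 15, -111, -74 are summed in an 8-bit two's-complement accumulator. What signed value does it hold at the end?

86

15 + (-111) = -96 (10100000)
-96 + (-74) = -170 → wraps to 86 (01010110)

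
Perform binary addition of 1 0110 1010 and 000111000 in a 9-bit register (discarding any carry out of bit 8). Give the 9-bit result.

  101101010
+ 000111000
= 110100010

110100010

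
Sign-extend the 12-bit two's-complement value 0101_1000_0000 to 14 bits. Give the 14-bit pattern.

00010110000000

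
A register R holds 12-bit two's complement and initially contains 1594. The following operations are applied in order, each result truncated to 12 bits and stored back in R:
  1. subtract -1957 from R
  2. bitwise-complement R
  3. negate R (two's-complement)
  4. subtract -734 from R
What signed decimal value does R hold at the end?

190

Start: R = 1594 = 011000111010.
R = 1594 − (-1957) = 3551; wraps to -545 = 110111011111
R = NOT 110111011111 = 001000100000 = 544
R = −(544) = -544 = 110111100000
R = -544 − (-734) = 190 = 000010111110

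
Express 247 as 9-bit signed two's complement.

247 is non-negative, so write it directly in 9 bits: 011110111.

011110111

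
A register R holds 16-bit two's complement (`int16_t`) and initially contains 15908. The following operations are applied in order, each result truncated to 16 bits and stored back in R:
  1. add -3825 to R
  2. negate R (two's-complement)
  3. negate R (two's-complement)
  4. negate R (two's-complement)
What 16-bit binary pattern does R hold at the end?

1101000011001101

Start: R = 15908 = 0011111000100100.
R = 15908 + (-3825) = 12083 = 0010111100110011
R = −(12083) = -12083 = 1101000011001101
R = −(-12083) = 12083 = 0010111100110011
R = −(12083) = -12083 = 1101000011001101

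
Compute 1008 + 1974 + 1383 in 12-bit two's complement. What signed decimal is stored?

1008 + 1974 = 2982 → wraps to -1114 (101110100110)
-1114 + 1383 = 269 (000100001101)

269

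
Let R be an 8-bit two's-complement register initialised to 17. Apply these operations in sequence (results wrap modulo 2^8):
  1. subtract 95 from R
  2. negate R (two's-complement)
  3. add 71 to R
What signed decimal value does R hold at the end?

-107

Start: R = 17 = 00010001.
R = 17 − 95 = -78 = 10110010
R = −(-78) = 78 = 01001110
R = 78 + 71 = 149; wraps to -107 = 10010101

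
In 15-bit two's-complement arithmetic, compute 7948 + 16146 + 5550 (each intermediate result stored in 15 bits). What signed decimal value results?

7948 + 16146 = 24094 → wraps to -8674 (101111000011110)
-8674 + 5550 = -3124 (111001111001100)

-3124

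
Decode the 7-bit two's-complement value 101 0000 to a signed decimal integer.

-48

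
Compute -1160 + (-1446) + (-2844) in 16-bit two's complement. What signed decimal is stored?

-5450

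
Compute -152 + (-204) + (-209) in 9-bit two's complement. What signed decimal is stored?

-53

-152 + (-204) = -356 → wraps to 156 (010011100)
156 + (-209) = -53 (111001011)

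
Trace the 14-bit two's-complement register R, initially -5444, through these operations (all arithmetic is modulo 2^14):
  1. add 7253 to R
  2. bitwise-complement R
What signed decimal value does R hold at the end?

-1810

Start: R = -5444 = 10101010111100.
R = -5444 + 7253 = 1809 = 00011100010001
R = NOT 00011100010001 = 11100011101110 = -1810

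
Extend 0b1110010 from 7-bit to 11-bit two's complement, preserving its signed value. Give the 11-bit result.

11111110010

MSB of 1110010 is 1; replicate it into the new high bits.
1111|1110010 → 11111110010 (still -14).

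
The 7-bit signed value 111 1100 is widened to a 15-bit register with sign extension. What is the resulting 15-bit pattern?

MSB of 1111100 is 1; replicate it into the new high bits.
11111111|1111100 → 111111111111100 (still -4).

111111111111100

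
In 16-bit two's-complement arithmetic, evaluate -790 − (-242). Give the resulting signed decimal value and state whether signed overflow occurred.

-548; no overflow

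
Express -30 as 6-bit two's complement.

100010

|-30| = 30 = 011110 in 6 bits.
Invert the bits: 100001. Add 1: 100010.
Check: 100010 reads as 34 − 64 = -30.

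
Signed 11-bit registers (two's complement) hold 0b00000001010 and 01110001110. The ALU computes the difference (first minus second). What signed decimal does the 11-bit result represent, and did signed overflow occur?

-900; no overflow

0b00000001010 → 00000001010 = 10 (signed)
01110001110 = 910 (signed)
Subtract via negate-and-add: invert 01110001110 + 1 = 10001110010 (i.e. -910).
  00000001010
+ 10001110010
= 10001111100
Result 10001111100: MSB = 1 → 1148 − 2048 = -900.
Addends (after negating the subtrahend) have opposite signs, so signed overflow cannot occur.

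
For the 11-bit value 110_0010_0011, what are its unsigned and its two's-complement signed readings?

unsigned = 1571, signed = -477

Unsigned: 11000100011 = 1571.
Signed: MSB=1 → 1571 − 2048 = -477.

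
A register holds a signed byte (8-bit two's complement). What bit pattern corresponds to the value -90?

10100110

|-90| = 90 = 01011010 in 8 bits.
Invert the bits: 10100101. Add 1: 10100110.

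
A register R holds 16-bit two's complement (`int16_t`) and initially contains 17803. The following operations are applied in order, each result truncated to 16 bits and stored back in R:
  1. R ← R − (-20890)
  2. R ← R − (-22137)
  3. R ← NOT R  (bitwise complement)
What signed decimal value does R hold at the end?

Start: R = 17803 = 0100010110001011.
R = 17803 − (-20890) = 38693; wraps to -26843 = 1001011100100101
R = -26843 − (-22137) = -4706 = 1110110110011110
R = NOT 1110110110011110 = 0001001001100001 = 4705

4705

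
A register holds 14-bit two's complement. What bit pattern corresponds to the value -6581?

10011001001011

|-6581| = 6581 = 01100110110101 in 14 bits.
Invert the bits: 10011001001010. Add 1: 10011001001011.
Check: 10011001001011 reads as 9803 − 16384 = -6581.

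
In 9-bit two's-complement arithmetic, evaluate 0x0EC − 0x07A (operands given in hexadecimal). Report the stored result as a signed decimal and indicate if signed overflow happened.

114; no overflow

0x0EC = 011101100 = 236 (signed)
0x07A = 001111010 = 122 (signed)
Subtract via negate-and-add: invert 001111010 + 1 = 110000110 (i.e. -122).
  011101100
+ 110000110
= 001110010  (discard carry-out 1)
Result 001110010: MSB = 0 → value 114.
Addends (after negating the subtrahend) have opposite signs, so signed overflow cannot occur.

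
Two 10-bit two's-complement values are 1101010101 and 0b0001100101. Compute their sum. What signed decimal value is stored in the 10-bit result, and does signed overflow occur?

-70; no overflow

1101010101 = -171 (signed)
0b0001100101 → 0001100101 = 101 (signed)
  1101010101
+ 0001100101
= 1110111010
Result 1110111010: MSB = 1 → 954 − 1024 = -70.
Addends have opposite signs, so signed overflow cannot occur.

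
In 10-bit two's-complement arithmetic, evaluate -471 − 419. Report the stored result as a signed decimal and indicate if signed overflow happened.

-471 → 1000101001
419 → 0110100011
Subtract via negate-and-add: invert 0110100011 + 1 = 1001011101 (i.e. -419).
  1000101001
+ 1001011101
= 0010000110  (discard carry-out 1)
Result 0010000110: MSB = 0 → value 134.
Both addends (after negating the subtrahend) are negative but the stored result is non-negative: signed overflow. The true value -471 − 419 = -890 lies outside [-512, 511].

134; overflow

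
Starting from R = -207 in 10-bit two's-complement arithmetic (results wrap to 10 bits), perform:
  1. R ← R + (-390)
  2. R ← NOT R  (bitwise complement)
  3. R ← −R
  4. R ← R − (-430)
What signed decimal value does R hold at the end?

-166

Start: R = -207 = 1100110001.
R = -207 + (-390) = -597; wraps to 427 = 0110101011
R = NOT 0110101011 = 1001010100 = -428
R = −(-428) = 428 = 0110101100
R = 428 − (-430) = 858; wraps to -166 = 1101011010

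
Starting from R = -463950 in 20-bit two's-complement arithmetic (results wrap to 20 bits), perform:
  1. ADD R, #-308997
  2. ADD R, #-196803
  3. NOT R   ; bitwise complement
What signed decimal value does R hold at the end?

Start: R = -463950 = 10001110101110110010.
R = -463950 + (-308997) = -772947; wraps to 275629 = 01000011010010101101
R = 275629 + (-196803) = 78826 = 00010011001111101010
R = NOT 00010011001111101010 = 11101100110000010101 = -78827

-78827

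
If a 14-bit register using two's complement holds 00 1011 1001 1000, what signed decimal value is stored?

MSB is 0, so the value is non-negative: 00101110011000 = 2968.

2968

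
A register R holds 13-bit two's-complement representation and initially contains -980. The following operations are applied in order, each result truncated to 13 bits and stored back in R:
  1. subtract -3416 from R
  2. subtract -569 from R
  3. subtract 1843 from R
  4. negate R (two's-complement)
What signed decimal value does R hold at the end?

-1162

Start: R = -980 = 1110000101100.
R = -980 − (-3416) = 2436 = 0100110000100
R = 2436 − (-569) = 3005 = 0101110111101
R = 3005 − 1843 = 1162 = 0010010001010
R = −(1162) = -1162 = 1101101110110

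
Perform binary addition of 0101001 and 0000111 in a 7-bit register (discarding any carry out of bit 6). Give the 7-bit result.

  0101001
+ 0000111
= 0110000

0110000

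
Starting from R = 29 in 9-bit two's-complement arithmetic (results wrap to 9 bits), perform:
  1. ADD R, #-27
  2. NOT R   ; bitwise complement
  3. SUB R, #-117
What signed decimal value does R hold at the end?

Start: R = 29 = 000011101.
R = 29 + (-27) = 2 = 000000010
R = NOT 000000010 = 111111101 = -3
R = -3 − (-117) = 114 = 001110010

114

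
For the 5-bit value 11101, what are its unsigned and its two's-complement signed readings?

unsigned = 29, signed = -3

Unsigned: 11101 = 29.
Signed: MSB=1 → 29 − 32 = -3.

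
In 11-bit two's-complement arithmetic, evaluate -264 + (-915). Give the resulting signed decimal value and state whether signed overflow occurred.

-264 → 11011111000
-915 → 10001101101
  11011111000
+ 10001101101
= 01101100101  (discard carry-out 1)
Result 01101100101: MSB = 0 → value 869.
Both addends are negative but the stored result is non-negative: signed overflow. The true value -264 + (-915) = -1179 lies outside [-1024, 1023].

869; overflow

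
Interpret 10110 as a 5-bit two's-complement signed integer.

-10

MSB is 1, so the value is negative.
Invert: 01001. Add 1: 01010 = 10. So the value is −10.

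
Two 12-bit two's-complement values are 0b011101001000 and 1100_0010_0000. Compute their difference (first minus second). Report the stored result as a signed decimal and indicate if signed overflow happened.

-1240; overflow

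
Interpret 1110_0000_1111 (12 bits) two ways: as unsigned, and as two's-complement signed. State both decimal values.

Unsigned: 111000001111 = 3599.
Signed: MSB=1 → 3599 − 4096 = -497.

unsigned = 3599, signed = -497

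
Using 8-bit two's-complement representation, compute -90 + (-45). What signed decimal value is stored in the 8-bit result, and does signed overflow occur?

-90 → 10100110
-45 → 11010011
  10100110
+ 11010011
= 01111001  (discard carry-out 1)
Result 01111001: MSB = 0 → value 121.
Both addends are negative but the stored result is non-negative: signed overflow. The true value -90 + (-45) = -135 lies outside [-128, 127].

121; overflow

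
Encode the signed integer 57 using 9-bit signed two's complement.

57 is non-negative, so write it directly in 9 bits: 000111001.

000111001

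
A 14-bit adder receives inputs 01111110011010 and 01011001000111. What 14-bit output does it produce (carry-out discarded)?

  01111110011010
+ 01011001000111
= 11010111100001

11010111100001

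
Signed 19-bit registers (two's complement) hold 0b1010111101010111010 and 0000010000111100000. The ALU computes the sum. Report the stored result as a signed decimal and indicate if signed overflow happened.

0b1010111101010111010 → 1010111101010111010 = -165190 (signed)
0000010000111100000 = 8672 (signed)
  1010111101010111010
+ 0000010000111100000
= 1011001110010011010
Result 1011001110010011010: MSB = 1 → 367770 − 524288 = -156518.
Addends have opposite signs, so signed overflow cannot occur.

-156518; no overflow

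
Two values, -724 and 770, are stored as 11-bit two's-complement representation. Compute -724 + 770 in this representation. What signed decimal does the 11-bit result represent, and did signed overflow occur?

46; no overflow

-724 → 10100101100
770 → 01100000010
  10100101100
+ 01100000010
= 00000101110  (discard carry-out 1)
Result 00000101110: MSB = 0 → value 46.
Addends have opposite signs, so signed overflow cannot occur.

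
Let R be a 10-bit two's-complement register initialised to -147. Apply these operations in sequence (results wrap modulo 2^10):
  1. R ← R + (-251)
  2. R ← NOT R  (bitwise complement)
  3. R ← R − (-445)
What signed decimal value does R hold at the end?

Start: R = -147 = 1101101101.
R = -147 + (-251) = -398 = 1001110010
R = NOT 1001110010 = 0110001101 = 397
R = 397 − (-445) = 842; wraps to -182 = 1101001010

-182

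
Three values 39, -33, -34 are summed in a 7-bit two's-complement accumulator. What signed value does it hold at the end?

39 + (-33) = 6 (0000110)
6 + (-34) = -28 (1100100)

-28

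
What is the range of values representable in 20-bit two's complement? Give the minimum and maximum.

min = -524288, max = 524287

Minimum: −2^19 = -524288.
Maximum: 2^19 − 1 = 524287.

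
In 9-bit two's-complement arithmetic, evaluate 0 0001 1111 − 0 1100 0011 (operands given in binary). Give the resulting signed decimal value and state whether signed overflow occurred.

-164; no overflow

0 0001 1111 → 000011111 = 31 (signed)
0 1100 0011 → 011000011 = 195 (signed)
Subtract via negate-and-add: invert 011000011 + 1 = 100111101 (i.e. -195).
  000011111
+ 100111101
= 101011100
Result 101011100: MSB = 1 → 348 − 512 = -164.
Addends (after negating the subtrahend) have opposite signs, so signed overflow cannot occur.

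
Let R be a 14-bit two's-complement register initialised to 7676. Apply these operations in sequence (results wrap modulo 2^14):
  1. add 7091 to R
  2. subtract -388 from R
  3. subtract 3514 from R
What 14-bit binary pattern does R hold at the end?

10110101111001

Start: R = 7676 = 01110111111100.
R = 7676 + 7091 = 14767; wraps to -1617 = 11100110101111
R = -1617 − (-388) = -1229 = 11101100110011
R = -1229 − 3514 = -4743 = 10110101111001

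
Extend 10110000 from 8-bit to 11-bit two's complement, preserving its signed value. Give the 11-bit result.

MSB of 10110000 is 1; replicate it into the new high bits.
111|10110000 → 11110110000 (still -80).

11110110000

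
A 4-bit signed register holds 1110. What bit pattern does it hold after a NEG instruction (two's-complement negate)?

0010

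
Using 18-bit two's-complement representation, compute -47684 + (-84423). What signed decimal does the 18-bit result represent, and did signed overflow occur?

-47684 → 110100010110111100
-84423 → 101011011000111001
  110100010110111100
+ 101011011000111001
= 011111101111110101  (discard carry-out 1)
Result 011111101111110101: MSB = 0 → value 130037.
Both addends are negative but the stored result is non-negative: signed overflow. The true value -47684 + (-84423) = -132107 lies outside [-131072, 131071].

130037; overflow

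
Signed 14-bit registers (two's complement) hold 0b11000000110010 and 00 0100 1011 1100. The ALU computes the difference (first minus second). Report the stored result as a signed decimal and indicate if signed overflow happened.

0b11000000110010 → 11000000110010 = -4046 (signed)
00 0100 1011 1100 → 00010010111100 = 1212 (signed)
Subtract via negate-and-add: invert 00010010111100 + 1 = 11101101000100 (i.e. -1212).
  11000000110010
+ 11101101000100
= 10101101110110  (discard carry-out 1)
Result 10101101110110: MSB = 1 → 11126 − 16384 = -5258.
Both addends (after negating the subtrahend) are negative and so is the stored result: no signed overflow.

-5258; no overflow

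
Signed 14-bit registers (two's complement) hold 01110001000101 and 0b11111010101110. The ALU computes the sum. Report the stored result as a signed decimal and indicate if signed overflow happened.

6899; no overflow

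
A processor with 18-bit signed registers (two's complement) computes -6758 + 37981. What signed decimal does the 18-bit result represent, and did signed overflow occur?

-6758 → 111110010110011010
37981 → 001001010001011101
  111110010110011010
+ 001001010001011101
= 000111100111110111  (discard carry-out 1)
Result 000111100111110111: MSB = 0 → value 31223.
Addends have opposite signs, so signed overflow cannot occur.

31223; no overflow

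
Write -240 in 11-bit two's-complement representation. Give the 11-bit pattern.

11100010000

|-240| = 240 = 00011110000 in 11 bits.
Invert the bits: 11100001111. Add 1: 11100010000.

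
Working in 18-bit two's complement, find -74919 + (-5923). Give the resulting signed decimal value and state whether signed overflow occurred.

-74919 → 101101101101011001
-5923 → 111110100011011101
  101101101101011001
+ 111110100011011101
= 101100010000110110  (discard carry-out 1)
Result 101100010000110110: MSB = 1 → 181302 − 262144 = -80842.
Both addends are negative and so is the stored result: no signed overflow.

-80842; no overflow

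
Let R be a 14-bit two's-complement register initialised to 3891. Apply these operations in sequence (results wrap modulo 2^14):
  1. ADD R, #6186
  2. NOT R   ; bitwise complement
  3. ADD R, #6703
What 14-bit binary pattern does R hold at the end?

11001011010001

Start: R = 3891 = 00111100110011.
R = 3891 + 6186 = 10077; wraps to -6307 = 10011101011101
R = NOT 10011101011101 = 01100010100010 = 6306
R = 6306 + 6703 = 13009; wraps to -3375 = 11001011010001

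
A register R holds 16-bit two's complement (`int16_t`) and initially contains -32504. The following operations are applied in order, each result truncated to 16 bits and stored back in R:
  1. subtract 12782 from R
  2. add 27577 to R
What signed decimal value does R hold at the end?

Start: R = -32504 = 1000000100001000.
R = -32504 − 12782 = -45286; wraps to 20250 = 0100111100011010
R = 20250 + 27577 = 47827; wraps to -17709 = 1011101011010011

-17709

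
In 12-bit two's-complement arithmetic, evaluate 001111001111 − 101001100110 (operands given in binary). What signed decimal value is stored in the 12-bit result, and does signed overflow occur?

-1687; overflow

001111001111 = 975 (signed)
101001100110 = -1434 (signed)
Subtract via negate-and-add: invert 101001100110 + 1 = 010110011010 (i.e. 1434).
  001111001111
+ 010110011010
= 100101101001
Result 100101101001: MSB = 1 → 2409 − 4096 = -1687.
Both addends (after negating the subtrahend) are non-negative but the stored result is negative: signed overflow. The true value 975 − (-1434) = 2409 lies outside [-2048, 2047].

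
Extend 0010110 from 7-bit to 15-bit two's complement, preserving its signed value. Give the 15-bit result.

MSB of 0010110 is 0; replicate it into the new high bits.
00000000|0010110 → 000000000010110 (still 22).

000000000010110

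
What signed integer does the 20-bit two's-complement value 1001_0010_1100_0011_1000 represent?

-447432

MSB is 1, so the value is negative.
Unsigned reading: 601144. Subtract 2^20 = 1048576: 601144 − 1048576 = -447432.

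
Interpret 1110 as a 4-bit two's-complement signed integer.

-2

MSB is 1, so the value is negative.
Invert: 0001. Add 1: 0010 = 2. So the value is −2.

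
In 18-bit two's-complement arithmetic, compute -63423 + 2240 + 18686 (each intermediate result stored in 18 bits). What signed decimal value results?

-63423 + 2240 = -61183 (110001000100000001)
-61183 + 18686 = -42497 (110101100111111111)

-42497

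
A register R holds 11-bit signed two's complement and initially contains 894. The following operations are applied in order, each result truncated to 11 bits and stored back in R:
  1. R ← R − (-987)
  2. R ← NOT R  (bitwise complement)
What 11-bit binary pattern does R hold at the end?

Start: R = 894 = 01101111110.
R = 894 − (-987) = 1881; wraps to -167 = 11101011001
R = NOT 11101011001 = 00010100110 = 166

00010100110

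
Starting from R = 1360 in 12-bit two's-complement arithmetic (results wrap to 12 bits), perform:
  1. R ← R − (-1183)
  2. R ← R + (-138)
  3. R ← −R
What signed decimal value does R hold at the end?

1691

Start: R = 1360 = 010101010000.
R = 1360 − (-1183) = 2543; wraps to -1553 = 100111101111
R = -1553 + (-138) = -1691 = 100101100101
R = −(-1691) = 1691 = 011010011011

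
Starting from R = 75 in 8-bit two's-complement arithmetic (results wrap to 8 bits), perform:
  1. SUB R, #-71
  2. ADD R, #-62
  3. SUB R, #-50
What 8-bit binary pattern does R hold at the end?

Start: R = 75 = 01001011.
R = 75 − (-71) = 146; wraps to -110 = 10010010
R = -110 + (-62) = -172; wraps to 84 = 01010100
R = 84 − (-50) = 134; wraps to -122 = 10000110

10000110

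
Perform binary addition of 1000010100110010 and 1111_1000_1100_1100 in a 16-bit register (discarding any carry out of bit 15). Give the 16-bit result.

0111110111111110

  1000010100110010
+ 1111100011001100
= 0111110111111110  (discard carry-out 1)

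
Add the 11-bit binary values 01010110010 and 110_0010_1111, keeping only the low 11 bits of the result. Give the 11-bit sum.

00011100001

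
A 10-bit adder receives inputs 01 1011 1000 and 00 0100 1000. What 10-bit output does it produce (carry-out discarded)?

1000000000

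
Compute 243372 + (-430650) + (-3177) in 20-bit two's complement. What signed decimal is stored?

-190455

243372 + (-430650) = -187278 (11010010010001110010)
-187278 + (-3177) = -190455 (11010001100000001001)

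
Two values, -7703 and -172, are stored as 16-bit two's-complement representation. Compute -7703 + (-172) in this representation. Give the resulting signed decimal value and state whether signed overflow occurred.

-7875; no overflow

-7703 → 1110000111101001
-172 → 1111111101010100
  1110000111101001
+ 1111111101010100
= 1110000100111101  (discard carry-out 1)
Result 1110000100111101: MSB = 1 → 57661 − 65536 = -7875.
Both addends are negative and so is the stored result: no signed overflow.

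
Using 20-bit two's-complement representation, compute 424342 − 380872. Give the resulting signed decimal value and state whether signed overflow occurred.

424342 → 01100111100110010110
380872 → 01011100111111001000
Subtract via negate-and-add: invert 01011100111111001000 + 1 = 10100011000000111000 (i.e. -380872).
  01100111100110010110
+ 10100011000000111000
= 00001010100111001110  (discard carry-out 1)
Result 00001010100111001110: MSB = 0 → value 43470.
Addends (after negating the subtrahend) have opposite signs, so signed overflow cannot occur.

43470; no overflow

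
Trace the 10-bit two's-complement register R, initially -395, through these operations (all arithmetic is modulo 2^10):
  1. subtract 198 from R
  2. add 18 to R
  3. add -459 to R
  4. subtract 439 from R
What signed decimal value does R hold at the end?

-449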